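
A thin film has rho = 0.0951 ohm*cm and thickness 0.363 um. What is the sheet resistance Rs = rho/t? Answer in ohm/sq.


Step 1: Convert thickness to cm: t = 0.363 um = 3.6300e-05 cm
Step 2: Rs = rho / t = 0.0951 / 3.6300e-05
Step 3: Rs = 2619.8 ohm/sq

2619.8


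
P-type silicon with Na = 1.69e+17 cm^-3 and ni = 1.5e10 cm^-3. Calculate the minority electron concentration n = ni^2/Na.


Step 1: Majority hole concentration p ≈ Na = 1.69e+17 cm^-3
Step 2: n = ni^2 / Na = (1.5e10)^2 / 1.69e+17
Step 3: n = 1.33e+03 cm^-3

1.33e+03


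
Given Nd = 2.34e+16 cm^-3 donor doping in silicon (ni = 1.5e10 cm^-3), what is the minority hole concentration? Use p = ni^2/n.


Step 1: Since Nd >> ni, n ≈ Nd = 2.34e+16 cm^-3
Step 2: p = ni^2 / n = (1.5e10)^2 / 2.34e+16
Step 3: p = 2.25e20 / 2.34e+16 = 9.62e+03 cm^-3

9.62e+03


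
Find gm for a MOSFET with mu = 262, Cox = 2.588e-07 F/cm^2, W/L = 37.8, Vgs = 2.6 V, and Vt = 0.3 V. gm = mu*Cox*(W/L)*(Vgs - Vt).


Step 1: Vov = Vgs - Vt = 2.6 - 0.3 = 2.3 V
Step 2: gm = mu * Cox * (W/L) * Vov
Step 3: gm = 262 * 2.588e-07 * 37.8 * 2.3 = 5.90e-03 S

5.90e-03


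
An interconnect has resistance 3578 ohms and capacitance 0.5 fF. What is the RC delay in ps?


Step 1: tau = R * C
Step 2: tau = 3578 * 0.5 fF = 3578 * 5.0e-16 F
Step 3: tau = 1.789e-12 s = 1.789 ps

1.789


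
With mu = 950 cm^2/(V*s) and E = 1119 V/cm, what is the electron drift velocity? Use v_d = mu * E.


Step 1: v_d = mu * E
Step 2: v_d = 950 * 1119 = 1063050
Step 3: v_d = 1.06e+06 cm/s

1.06e+06


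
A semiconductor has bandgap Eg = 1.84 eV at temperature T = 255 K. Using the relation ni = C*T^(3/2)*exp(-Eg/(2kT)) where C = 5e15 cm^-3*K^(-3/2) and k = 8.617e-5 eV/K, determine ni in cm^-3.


Step 1: Compute kT = 8.617e-5 * 255 = 0.02197335 eV
Step 2: Exponent = -Eg/(2kT) = -1.84/(2*0.02197335) = -41.86890
Step 3: T^(3/2) = 255^1.5 = 4072.02
Step 4: ni = 5e15 * 4072.02 * exp(-41.86890) = 1.33e+01 cm^-3

1.33e+01


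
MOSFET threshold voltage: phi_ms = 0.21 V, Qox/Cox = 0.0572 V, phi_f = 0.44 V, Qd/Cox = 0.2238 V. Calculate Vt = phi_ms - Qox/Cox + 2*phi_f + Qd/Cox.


Step 1: Vt = phi_ms - Qox/Cox + 2*phi_f + Qd/Cox
Step 2: Vt = 0.21 - 0.0572 + 2*0.44 + 0.2238
Step 3: Vt = 0.21 - 0.0572 + 0.88 + 0.2238
Step 4: Vt = 1.2566 V

1.2566


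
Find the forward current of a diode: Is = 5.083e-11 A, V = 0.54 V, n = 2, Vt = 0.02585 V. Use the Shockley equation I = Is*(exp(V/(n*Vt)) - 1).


Step 1: V/(n*Vt) = 0.54/(2*0.02585) = 10.4449
Step 2: exp(10.4449) = 3.4369e+04
Step 3: I = 5.083e-11 * (3.4369e+04 - 1) = 1.75e-06 A

1.75e-06


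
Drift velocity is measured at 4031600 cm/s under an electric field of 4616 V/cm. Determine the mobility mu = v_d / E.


Step 1: mu = v_d / E
Step 2: mu = 4031600 / 4616
Step 3: mu = 873.4 cm^2/(V*s)

873.4


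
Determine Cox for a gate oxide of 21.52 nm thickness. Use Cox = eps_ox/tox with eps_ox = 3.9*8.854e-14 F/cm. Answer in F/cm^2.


Step 1: eps_ox = 3.9 * 8.854e-14 = 3.45306e-13 F/cm
Step 2: tox in cm = 21.52 nm * 1e-7 = 2.1520e-06 cm
Step 3: Cox = 3.45306e-13 / 2.1520e-06 = 1.60e-07 F/cm^2

1.60e-07


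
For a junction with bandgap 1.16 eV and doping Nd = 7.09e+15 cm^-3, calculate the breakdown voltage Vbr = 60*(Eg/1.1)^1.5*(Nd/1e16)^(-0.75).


Step 1: Eg/1.1 = 1.16/1.1 = 1.054545
Step 2: (Eg/1.1)^1.5 = 1.054545^1.5 = 1.082923
Step 3: (Nd/1e16)^(-0.75) = (0.709)^(-0.75) = 1.294242
Step 4: Vbr = 60 * 1.082923 * 1.294242 = 84.1 V

84.1


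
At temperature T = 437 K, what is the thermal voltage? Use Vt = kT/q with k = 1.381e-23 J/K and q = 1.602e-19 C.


Step 1: kT = 1.381e-23 * 437 = 6.03497e-21 J
Step 2: Vt = kT/q = 6.03497e-21 / 1.602e-19
Step 3: Vt = 0.03767 V

0.03767


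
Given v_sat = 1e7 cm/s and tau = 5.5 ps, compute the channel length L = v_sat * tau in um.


Step 1: tau in seconds = 5.5 ps * 1e-12 = 5.5000e-12 s
Step 2: L = v_sat * tau = 1e7 * 5.5000e-12 = 5.5000e-05 cm
Step 3: L in um = 5.5000e-05 * 1e4 = 0.55 um

0.55


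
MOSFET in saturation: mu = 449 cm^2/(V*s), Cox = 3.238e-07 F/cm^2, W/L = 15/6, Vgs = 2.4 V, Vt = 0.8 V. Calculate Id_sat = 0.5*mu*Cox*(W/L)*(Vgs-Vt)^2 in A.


Step 1: Overdrive voltage Vov = Vgs - Vt = 2.4 - 0.8 = 1.6 V
Step 2: W/L = 15/6 = 2.5
Step 3: Id = 0.5 * 449 * 3.238e-07 * 2.5 * 1.6^2
Step 4: Id = 4.65e-04 A

4.65e-04


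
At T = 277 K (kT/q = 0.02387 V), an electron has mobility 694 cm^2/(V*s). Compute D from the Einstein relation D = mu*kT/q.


Step 1: D = mu * (kT/q)
Step 2: D = 694 * 0.02387
Step 3: D = 16.57 cm^2/s

16.57


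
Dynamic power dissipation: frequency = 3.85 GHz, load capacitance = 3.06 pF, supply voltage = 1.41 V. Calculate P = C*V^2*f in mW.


Step 1: V^2 = 1.41^2 = 1.9881 V^2
Step 2: P = C*V^2*f = 3.06e-12 F * 1.9881 * 3.85e9 Hz
Step 3: P = 2.34218061e-02 W
Step 4: P = 23.422 mW

23.422


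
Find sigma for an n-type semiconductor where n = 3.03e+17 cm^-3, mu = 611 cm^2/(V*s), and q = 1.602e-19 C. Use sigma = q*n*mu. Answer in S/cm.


Step 1: sigma = q * n * mu
Step 2: sigma = 1.602e-19 * 3.03e+17 * 611
Step 3: sigma = 2.966e+01 S/cm

2.966e+01


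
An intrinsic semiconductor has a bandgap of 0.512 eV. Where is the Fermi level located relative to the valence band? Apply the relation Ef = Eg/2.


Step 1: For an intrinsic semiconductor, the Fermi level sits at midgap.
Step 2: Ef = Eg / 2 = 0.512 / 2 = 0.256 eV

0.256


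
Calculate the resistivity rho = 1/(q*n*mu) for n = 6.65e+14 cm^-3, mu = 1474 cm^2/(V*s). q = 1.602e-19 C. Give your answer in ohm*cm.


Step 1: sigma = q * n * mu = 1.602e-19 * 6.65e+14 * 1474 = 1.57030e-01 S/cm
Step 2: rho = 1 / sigma = 1 / 1.57030e-01 = 6.368 ohm*cm

6.368


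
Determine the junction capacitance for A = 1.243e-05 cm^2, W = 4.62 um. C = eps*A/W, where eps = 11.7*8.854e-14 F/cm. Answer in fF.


Step 1: eps_Si = 11.7 * 8.854e-14 = 1.035918e-12 F/cm
Step 2: W in cm = 4.62 * 1e-4 = 4.62e-04 cm
Step 3: C = 1.035918e-12 * 1.243e-05 / 4.62e-04 = 2.787113e-14 F
Step 4: C = 27.87 fF

27.87


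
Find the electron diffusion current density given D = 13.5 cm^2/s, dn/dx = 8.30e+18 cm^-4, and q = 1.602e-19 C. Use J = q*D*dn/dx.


Step 1: J = q * D * (dn/dx)
Step 2: J = 1.602e-19 * 13.5 * 8.30e+18
Step 3: J = 1.80e+01 A/cm^2

1.80e+01


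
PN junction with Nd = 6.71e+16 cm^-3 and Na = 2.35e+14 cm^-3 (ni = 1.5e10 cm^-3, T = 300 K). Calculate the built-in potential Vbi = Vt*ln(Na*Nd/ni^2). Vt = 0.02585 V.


Step 1: Compute Na*Nd/ni^2 = 2.35e+14 * 6.71e+16 / (1.5e10)^2 = 7.0082e+10
Step 2: ln(7.0082e+10) = 24.9729
Step 3: Vbi = 0.02585 * 24.9729 = 0.646 V

0.646


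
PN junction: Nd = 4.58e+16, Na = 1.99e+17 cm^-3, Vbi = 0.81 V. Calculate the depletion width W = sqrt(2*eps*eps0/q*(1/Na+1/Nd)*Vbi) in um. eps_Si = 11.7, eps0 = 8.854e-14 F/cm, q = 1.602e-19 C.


Step 1: 1/Na + 1/Nd = 1/1.99e+17 + 1/4.58e+16 = 2.68592e-17
Step 2: 2*eps*eps0/q = 2*11.7*8.854e-14/1.602e-19 = 1.293281e+07
Step 3: W^2 = 1.293281e+07 * 2.68592e-17 * 0.81 = 2.81366e-10
Step 4: W = sqrt(2.81366e-10) = 1.677e-05 cm = 0.1677 um

0.1677


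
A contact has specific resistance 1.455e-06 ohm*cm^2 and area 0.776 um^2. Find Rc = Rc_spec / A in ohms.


Step 1: Convert area to cm^2: 0.776 um^2 = 7.7600e-09 cm^2
Step 2: Rc = Rc_spec / A = 1.455e-06 / 7.7600e-09
Step 3: Rc = 1.88e+02 ohms

1.88e+02


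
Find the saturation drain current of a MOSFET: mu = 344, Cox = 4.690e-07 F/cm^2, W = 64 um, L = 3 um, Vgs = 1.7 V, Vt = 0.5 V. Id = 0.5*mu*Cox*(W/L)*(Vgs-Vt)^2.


Step 1: Overdrive voltage Vov = Vgs - Vt = 1.7 - 0.5 = 1.2 V
Step 2: W/L = 64/3 = 21.3333
Step 3: Id = 0.5 * 344 * 4.690e-07 * 21.3333 * 1.2^2
Step 4: Id = 2.48e-03 A

2.48e-03


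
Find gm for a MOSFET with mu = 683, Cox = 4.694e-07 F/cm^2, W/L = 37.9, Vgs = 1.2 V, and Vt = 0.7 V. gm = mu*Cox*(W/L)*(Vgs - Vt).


Step 1: Vov = Vgs - Vt = 1.2 - 0.7 = 0.5 V
Step 2: gm = mu * Cox * (W/L) * Vov
Step 3: gm = 683 * 4.694e-07 * 37.9 * 0.5 = 6.08e-03 S

6.08e-03


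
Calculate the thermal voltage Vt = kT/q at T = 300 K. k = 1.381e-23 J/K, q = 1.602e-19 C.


Step 1: kT = 1.381e-23 * 300 = 4.143e-21 J
Step 2: Vt = kT/q = 4.143e-21 / 1.602e-19
Step 3: Vt = 0.02586 V

0.02586


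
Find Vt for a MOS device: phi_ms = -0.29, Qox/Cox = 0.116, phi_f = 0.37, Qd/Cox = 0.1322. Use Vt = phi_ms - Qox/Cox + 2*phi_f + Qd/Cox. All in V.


Step 1: Vt = phi_ms - Qox/Cox + 2*phi_f + Qd/Cox
Step 2: Vt = -0.29 - 0.116 + 2*0.37 + 0.1322
Step 3: Vt = -0.29 - 0.116 + 0.74 + 0.1322
Step 4: Vt = 0.4662 V

0.4662


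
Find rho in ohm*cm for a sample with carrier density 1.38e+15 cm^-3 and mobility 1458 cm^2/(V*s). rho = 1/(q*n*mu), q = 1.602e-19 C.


Step 1: sigma = q * n * mu = 1.602e-19 * 1.38e+15 * 1458 = 3.22329e-01 S/cm
Step 2: rho = 1 / sigma = 1 / 3.22329e-01 = 3.102 ohm*cm

3.102


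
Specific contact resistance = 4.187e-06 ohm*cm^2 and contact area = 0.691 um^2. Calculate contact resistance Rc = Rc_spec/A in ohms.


Step 1: Convert area to cm^2: 0.691 um^2 = 6.9100e-09 cm^2
Step 2: Rc = Rc_spec / A = 4.187e-06 / 6.9100e-09
Step 3: Rc = 6.06e+02 ohms

6.06e+02


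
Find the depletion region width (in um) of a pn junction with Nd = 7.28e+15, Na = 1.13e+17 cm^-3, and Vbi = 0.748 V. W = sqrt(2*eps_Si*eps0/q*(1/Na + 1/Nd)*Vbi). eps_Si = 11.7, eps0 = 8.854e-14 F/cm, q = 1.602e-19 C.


Step 1: 1/Na + 1/Nd = 1/1.13e+17 + 1/7.28e+15 = 1.46212e-16
Step 2: 2*eps*eps0/q = 2*11.7*8.854e-14/1.602e-19 = 1.293281e+07
Step 3: W^2 = 1.293281e+07 * 1.46212e-16 * 0.748 = 1.41442e-09
Step 4: W = sqrt(1.41442e-09) = 3.761e-05 cm = 0.3761 um

0.3761


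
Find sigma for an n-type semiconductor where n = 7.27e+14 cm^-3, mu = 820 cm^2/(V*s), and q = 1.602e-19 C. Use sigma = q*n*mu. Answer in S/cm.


Step 1: sigma = q * n * mu
Step 2: sigma = 1.602e-19 * 7.27e+14 * 820
Step 3: sigma = 9.550e-02 S/cm

9.550e-02


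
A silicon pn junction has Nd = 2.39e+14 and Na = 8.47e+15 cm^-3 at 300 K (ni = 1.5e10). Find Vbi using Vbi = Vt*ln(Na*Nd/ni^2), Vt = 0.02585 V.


Step 1: Compute Na*Nd/ni^2 = 8.47e+15 * 2.39e+14 / (1.5e10)^2 = 8.9970e+09
Step 2: ln(8.9970e+09) = 22.9202
Step 3: Vbi = 0.02585 * 22.9202 = 0.592 V

0.592


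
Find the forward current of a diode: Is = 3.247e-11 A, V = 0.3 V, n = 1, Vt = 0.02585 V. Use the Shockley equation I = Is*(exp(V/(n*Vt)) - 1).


Step 1: V/(n*Vt) = 0.3/(1*0.02585) = 11.6054
Step 2: exp(11.6054) = 1.0969e+05
Step 3: I = 3.247e-11 * (1.0969e+05 - 1) = 3.56e-06 A

3.56e-06


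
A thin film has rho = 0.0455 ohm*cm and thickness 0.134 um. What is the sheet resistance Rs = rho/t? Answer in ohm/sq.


Step 1: Convert thickness to cm: t = 0.134 um = 1.3400e-05 cm
Step 2: Rs = rho / t = 0.0455 / 1.3400e-05
Step 3: Rs = 3395.5 ohm/sq

3395.5


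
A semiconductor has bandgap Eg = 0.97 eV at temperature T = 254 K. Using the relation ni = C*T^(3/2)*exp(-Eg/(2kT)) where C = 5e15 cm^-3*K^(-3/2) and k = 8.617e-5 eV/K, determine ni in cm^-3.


Step 1: Compute kT = 8.617e-5 * 254 = 0.02188718 eV
Step 2: Exponent = -Eg/(2kT) = -0.97/(2*0.02188718) = -22.15909
Step 3: T^(3/2) = 254^1.5 = 4048.09
Step 4: ni = 5e15 * 4048.09 * exp(-22.15909) = 4.82e+09 cm^-3

4.82e+09


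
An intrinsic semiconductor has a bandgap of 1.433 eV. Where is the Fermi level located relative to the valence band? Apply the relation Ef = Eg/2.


Step 1: For an intrinsic semiconductor, the Fermi level sits at midgap.
Step 2: Ef = Eg / 2 = 1.433 / 2 = 0.7165 eV

0.7165


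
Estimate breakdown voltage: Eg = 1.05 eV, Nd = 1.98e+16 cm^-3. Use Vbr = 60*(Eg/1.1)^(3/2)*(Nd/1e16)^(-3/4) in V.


Step 1: Eg/1.1 = 1.05/1.1 = 0.954545
Step 2: (Eg/1.1)^1.5 = 0.954545^1.5 = 0.932598
Step 3: (Nd/1e16)^(-0.75) = (1.98)^(-0.75) = 0.599102
Step 4: Vbr = 60 * 0.932598 * 0.599102 = 33.5 V

33.5


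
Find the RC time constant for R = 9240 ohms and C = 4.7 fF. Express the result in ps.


Step 1: tau = R * C
Step 2: tau = 9240 * 4.7 fF = 9240 * 4.7e-15 F
Step 3: tau = 4.3428e-11 s = 43.428 ps

43.428


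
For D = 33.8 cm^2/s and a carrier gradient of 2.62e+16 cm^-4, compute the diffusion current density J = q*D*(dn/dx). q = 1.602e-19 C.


Step 1: J = q * D * (dn/dx)
Step 2: J = 1.602e-19 * 33.8 * 2.62e+16
Step 3: J = 1.42e-01 A/cm^2

1.42e-01


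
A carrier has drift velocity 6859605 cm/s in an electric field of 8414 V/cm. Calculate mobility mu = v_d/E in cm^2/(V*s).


Step 1: mu = v_d / E
Step 2: mu = 6859605 / 8414
Step 3: mu = 815.26 cm^2/(V*s)

815.26


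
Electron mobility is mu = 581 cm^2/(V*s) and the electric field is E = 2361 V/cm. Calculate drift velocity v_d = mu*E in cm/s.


Step 1: v_d = mu * E
Step 2: v_d = 581 * 2361 = 1371741
Step 3: v_d = 1.37e+06 cm/s

1.37e+06


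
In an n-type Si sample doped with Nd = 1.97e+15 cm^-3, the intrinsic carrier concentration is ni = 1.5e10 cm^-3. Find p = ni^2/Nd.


Step 1: Since Nd >> ni, n ≈ Nd = 1.97e+15 cm^-3
Step 2: p = ni^2 / n = (1.5e10)^2 / 1.97e+15
Step 3: p = 2.25e20 / 1.97e+15 = 1.14e+05 cm^-3

1.14e+05


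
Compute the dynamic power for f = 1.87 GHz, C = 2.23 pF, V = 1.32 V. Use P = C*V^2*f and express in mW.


Step 1: V^2 = 1.32^2 = 1.7424 V^2
Step 2: P = C*V^2*f = 2.23e-12 F * 1.7424 * 1.87e9 Hz
Step 3: P = 7.26598224e-03 W
Step 4: P = 7.266 mW

7.266


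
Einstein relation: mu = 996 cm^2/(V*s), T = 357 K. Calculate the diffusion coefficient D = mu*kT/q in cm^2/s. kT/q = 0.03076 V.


Step 1: D = mu * (kT/q)
Step 2: D = 996 * 0.03076
Step 3: D = 30.64 cm^2/s

30.64


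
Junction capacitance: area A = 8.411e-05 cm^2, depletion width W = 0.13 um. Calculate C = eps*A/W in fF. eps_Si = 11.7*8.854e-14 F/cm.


Step 1: eps_Si = 11.7 * 8.854e-14 = 1.035918e-12 F/cm
Step 2: W in cm = 0.13 * 1e-4 = 1.30e-05 cm
Step 3: C = 1.035918e-12 * 8.411e-05 / 1.30e-05 = 6.702389e-12 F
Step 4: C = 6702.39 fF

6702.39


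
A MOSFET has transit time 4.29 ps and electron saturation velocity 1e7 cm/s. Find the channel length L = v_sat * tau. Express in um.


Step 1: tau in seconds = 4.29 ps * 1e-12 = 4.2900e-12 s
Step 2: L = v_sat * tau = 1e7 * 4.2900e-12 = 4.2900e-05 cm
Step 3: L in um = 4.2900e-05 * 1e4 = 0.429 um

0.429


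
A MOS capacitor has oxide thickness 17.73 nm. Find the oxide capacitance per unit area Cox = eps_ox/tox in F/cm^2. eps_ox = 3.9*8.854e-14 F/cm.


Step 1: eps_ox = 3.9 * 8.854e-14 = 3.45306e-13 F/cm
Step 2: tox in cm = 17.73 nm * 1e-7 = 1.7730e-06 cm
Step 3: Cox = 3.45306e-13 / 1.7730e-06 = 1.95e-07 F/cm^2

1.95e-07


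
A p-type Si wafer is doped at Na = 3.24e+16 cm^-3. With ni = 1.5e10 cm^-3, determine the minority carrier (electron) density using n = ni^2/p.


Step 1: Majority hole concentration p ≈ Na = 3.24e+16 cm^-3
Step 2: n = ni^2 / Na = (1.5e10)^2 / 3.24e+16
Step 3: n = 6.94e+03 cm^-3

6.94e+03


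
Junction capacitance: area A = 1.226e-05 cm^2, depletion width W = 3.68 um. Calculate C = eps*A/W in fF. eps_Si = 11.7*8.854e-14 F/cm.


Step 1: eps_Si = 11.7 * 8.854e-14 = 1.035918e-12 F/cm
Step 2: W in cm = 3.68 * 1e-4 = 3.68e-04 cm
Step 3: C = 1.035918e-12 * 1.226e-05 / 3.68e-04 = 3.451183e-14 F
Step 4: C = 34.51 fF

34.51


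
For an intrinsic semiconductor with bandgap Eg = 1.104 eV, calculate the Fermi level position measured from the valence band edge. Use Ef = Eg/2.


Step 1: For an intrinsic semiconductor, the Fermi level sits at midgap.
Step 2: Ef = Eg / 2 = 1.104 / 2 = 0.552 eV

0.552


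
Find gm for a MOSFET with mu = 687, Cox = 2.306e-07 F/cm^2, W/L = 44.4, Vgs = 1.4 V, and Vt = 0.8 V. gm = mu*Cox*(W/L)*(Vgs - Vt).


Step 1: Vov = Vgs - Vt = 1.4 - 0.8 = 0.6 V
Step 2: gm = mu * Cox * (W/L) * Vov
Step 3: gm = 687 * 2.306e-07 * 44.4 * 0.6 = 4.22e-03 S

4.22e-03


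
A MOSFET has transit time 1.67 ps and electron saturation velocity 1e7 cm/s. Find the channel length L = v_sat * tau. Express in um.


Step 1: tau in seconds = 1.67 ps * 1e-12 = 1.6700e-12 s
Step 2: L = v_sat * tau = 1e7 * 1.6700e-12 = 1.6700e-05 cm
Step 3: L in um = 1.6700e-05 * 1e4 = 0.167 um

0.167


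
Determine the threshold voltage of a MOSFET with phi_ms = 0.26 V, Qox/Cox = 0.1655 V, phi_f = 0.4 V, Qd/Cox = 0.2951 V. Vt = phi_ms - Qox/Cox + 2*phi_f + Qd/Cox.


Step 1: Vt = phi_ms - Qox/Cox + 2*phi_f + Qd/Cox
Step 2: Vt = 0.26 - 0.1655 + 2*0.4 + 0.2951
Step 3: Vt = 0.26 - 0.1655 + 0.8 + 0.2951
Step 4: Vt = 1.1896 V

1.1896


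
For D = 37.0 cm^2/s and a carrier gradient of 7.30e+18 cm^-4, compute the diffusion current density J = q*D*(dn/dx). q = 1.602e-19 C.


Step 1: J = q * D * (dn/dx)
Step 2: J = 1.602e-19 * 37.0 * 7.30e+18
Step 3: J = 4.33e+01 A/cm^2

4.33e+01


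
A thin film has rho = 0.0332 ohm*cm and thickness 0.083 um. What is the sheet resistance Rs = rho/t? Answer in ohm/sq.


Step 1: Convert thickness to cm: t = 0.083 um = 8.3000e-06 cm
Step 2: Rs = rho / t = 0.0332 / 8.3000e-06
Step 3: Rs = 4000.0 ohm/sq

4000.0


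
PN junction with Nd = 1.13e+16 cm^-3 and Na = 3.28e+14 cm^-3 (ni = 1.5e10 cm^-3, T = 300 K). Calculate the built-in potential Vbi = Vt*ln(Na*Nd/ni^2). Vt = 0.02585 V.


Step 1: Compute Na*Nd/ni^2 = 3.28e+14 * 1.13e+16 / (1.5e10)^2 = 1.6473e+10
Step 2: ln(1.6473e+10) = 23.5250
Step 3: Vbi = 0.02585 * 23.5250 = 0.608 V

0.608


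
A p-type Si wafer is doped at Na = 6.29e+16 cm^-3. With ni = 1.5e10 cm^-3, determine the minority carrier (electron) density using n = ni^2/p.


Step 1: Majority hole concentration p ≈ Na = 6.29e+16 cm^-3
Step 2: n = ni^2 / Na = (1.5e10)^2 / 6.29e+16
Step 3: n = 3.58e+03 cm^-3

3.58e+03


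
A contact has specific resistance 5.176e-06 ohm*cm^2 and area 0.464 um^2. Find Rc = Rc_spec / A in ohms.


Step 1: Convert area to cm^2: 0.464 um^2 = 4.6400e-09 cm^2
Step 2: Rc = Rc_spec / A = 5.176e-06 / 4.6400e-09
Step 3: Rc = 1.12e+03 ohms

1.12e+03


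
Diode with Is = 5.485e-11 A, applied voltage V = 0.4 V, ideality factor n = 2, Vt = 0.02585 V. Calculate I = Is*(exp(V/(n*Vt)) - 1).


Step 1: V/(n*Vt) = 0.4/(2*0.02585) = 7.7369
Step 2: exp(7.7369) = 2.2914e+03
Step 3: I = 5.485e-11 * (2.2914e+03 - 1) = 1.26e-07 A

1.26e-07


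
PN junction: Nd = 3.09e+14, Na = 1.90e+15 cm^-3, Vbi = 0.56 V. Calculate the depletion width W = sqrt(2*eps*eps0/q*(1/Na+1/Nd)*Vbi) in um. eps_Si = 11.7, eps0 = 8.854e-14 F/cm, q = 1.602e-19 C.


Step 1: 1/Na + 1/Nd = 1/1.90e+15 + 1/3.09e+14 = 3.76256e-15
Step 2: 2*eps*eps0/q = 2*11.7*8.854e-14/1.602e-19 = 1.293281e+07
Step 3: W^2 = 1.293281e+07 * 3.76256e-15 * 0.56 = 2.72499e-08
Step 4: W = sqrt(2.72499e-08) = 1.651e-04 cm = 1.651 um

1.651


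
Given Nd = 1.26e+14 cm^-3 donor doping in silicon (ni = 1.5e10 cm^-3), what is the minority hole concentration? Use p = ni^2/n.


Step 1: Since Nd >> ni, n ≈ Nd = 1.26e+14 cm^-3
Step 2: p = ni^2 / n = (1.5e10)^2 / 1.26e+14
Step 3: p = 2.25e20 / 1.26e+14 = 1.79e+06 cm^-3

1.79e+06


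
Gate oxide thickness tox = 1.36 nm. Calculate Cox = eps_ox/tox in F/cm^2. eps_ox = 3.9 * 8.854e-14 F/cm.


Step 1: eps_ox = 3.9 * 8.854e-14 = 3.45306e-13 F/cm
Step 2: tox in cm = 1.36 nm * 1e-7 = 1.3600e-07 cm
Step 3: Cox = 3.45306e-13 / 1.3600e-07 = 2.54e-06 F/cm^2

2.54e-06


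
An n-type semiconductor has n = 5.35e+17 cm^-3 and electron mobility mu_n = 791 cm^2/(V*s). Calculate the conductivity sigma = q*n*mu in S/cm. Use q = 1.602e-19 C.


Step 1: sigma = q * n * mu
Step 2: sigma = 1.602e-19 * 5.35e+17 * 791
Step 3: sigma = 6.779e+01 S/cm

6.779e+01


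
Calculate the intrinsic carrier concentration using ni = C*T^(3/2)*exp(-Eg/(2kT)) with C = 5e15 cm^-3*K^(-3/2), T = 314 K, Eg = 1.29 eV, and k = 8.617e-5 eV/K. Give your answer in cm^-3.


Step 1: Compute kT = 8.617e-5 * 314 = 0.02705738 eV
Step 2: Exponent = -Eg/(2kT) = -1.29/(2*0.02705738) = -23.83823
Step 3: T^(3/2) = 314^1.5 = 5564.09
Step 4: ni = 5e15 * 5564.09 * exp(-23.83823) = 1.23e+09 cm^-3

1.23e+09


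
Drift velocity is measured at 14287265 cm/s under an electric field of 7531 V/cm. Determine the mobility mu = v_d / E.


Step 1: mu = v_d / E
Step 2: mu = 14287265 / 7531
Step 3: mu = 1897.13 cm^2/(V*s)

1897.13


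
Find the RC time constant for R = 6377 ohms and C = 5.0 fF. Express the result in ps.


Step 1: tau = R * C
Step 2: tau = 6377 * 5.0 fF = 6377 * 5.0e-15 F
Step 3: tau = 3.1885e-11 s = 31.885 ps

31.885


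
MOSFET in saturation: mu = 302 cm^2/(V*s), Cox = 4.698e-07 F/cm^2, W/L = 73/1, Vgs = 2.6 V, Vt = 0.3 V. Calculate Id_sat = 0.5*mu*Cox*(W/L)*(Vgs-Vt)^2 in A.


Step 1: Overdrive voltage Vov = Vgs - Vt = 2.6 - 0.3 = 2.3 V
Step 2: W/L = 73/1 = 73
Step 3: Id = 0.5 * 302 * 4.698e-07 * 73 * 2.3^2
Step 4: Id = 2.74e-02 A

2.74e-02


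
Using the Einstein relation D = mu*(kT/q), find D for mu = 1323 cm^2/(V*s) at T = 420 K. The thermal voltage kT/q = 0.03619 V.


Step 1: D = mu * (kT/q)
Step 2: D = 1323 * 0.03619
Step 3: D = 47.88 cm^2/s

47.88


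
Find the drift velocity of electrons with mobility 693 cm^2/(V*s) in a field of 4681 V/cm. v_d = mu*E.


Step 1: v_d = mu * E
Step 2: v_d = 693 * 4681 = 3243933
Step 3: v_d = 3.24e+06 cm/s

3.24e+06


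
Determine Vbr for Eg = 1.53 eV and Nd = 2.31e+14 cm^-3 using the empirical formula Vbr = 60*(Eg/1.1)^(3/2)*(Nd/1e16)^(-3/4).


Step 1: Eg/1.1 = 1.53/1.1 = 1.390909
Step 2: (Eg/1.1)^1.5 = 1.390909^1.5 = 1.640394
Step 3: (Nd/1e16)^(-0.75) = (0.0231)^(-0.75) = 16.876835
Step 4: Vbr = 60 * 1.640394 * 16.876835 = 1661.1 V

1661.1


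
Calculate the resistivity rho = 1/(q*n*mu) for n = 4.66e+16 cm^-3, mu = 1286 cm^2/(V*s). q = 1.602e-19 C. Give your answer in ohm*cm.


Step 1: sigma = q * n * mu = 1.602e-19 * 4.66e+16 * 1286 = 9.60040e+00 S/cm
Step 2: rho = 1 / sigma = 1 / 9.60040e+00 = 0.1042 ohm*cm

0.1042


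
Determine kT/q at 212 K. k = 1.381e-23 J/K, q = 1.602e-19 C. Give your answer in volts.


Step 1: kT = 1.381e-23 * 212 = 2.92772e-21 J
Step 2: Vt = kT/q = 2.92772e-21 / 1.602e-19
Step 3: Vt = 0.01828 V

0.01828


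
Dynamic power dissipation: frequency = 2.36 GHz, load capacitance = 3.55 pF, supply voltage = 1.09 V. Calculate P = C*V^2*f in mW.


Step 1: V^2 = 1.09^2 = 1.1881 V^2
Step 2: P = C*V^2*f = 3.55e-12 F * 1.1881 * 2.36e9 Hz
Step 3: P = 9.9539018e-03 W
Step 4: P = 9.954 mW

9.954


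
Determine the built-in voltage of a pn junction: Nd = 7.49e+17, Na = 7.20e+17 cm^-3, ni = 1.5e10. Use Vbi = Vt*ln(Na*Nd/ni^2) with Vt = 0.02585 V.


Step 1: Compute Na*Nd/ni^2 = 7.20e+17 * 7.49e+17 / (1.5e10)^2 = 2.3968e+15
Step 2: ln(2.3968e+15) = 35.4129
Step 3: Vbi = 0.02585 * 35.4129 = 0.915 V

0.915


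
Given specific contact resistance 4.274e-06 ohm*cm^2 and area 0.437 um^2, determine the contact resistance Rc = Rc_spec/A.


Step 1: Convert area to cm^2: 0.437 um^2 = 4.3700e-09 cm^2
Step 2: Rc = Rc_spec / A = 4.274e-06 / 4.3700e-09
Step 3: Rc = 9.78e+02 ohms

9.78e+02


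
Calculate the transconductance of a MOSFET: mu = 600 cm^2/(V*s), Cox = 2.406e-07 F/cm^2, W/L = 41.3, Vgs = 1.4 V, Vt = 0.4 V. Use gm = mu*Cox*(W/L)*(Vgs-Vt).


Step 1: Vov = Vgs - Vt = 1.4 - 0.4 = 1.0 V
Step 2: gm = mu * Cox * (W/L) * Vov
Step 3: gm = 600 * 2.406e-07 * 41.3 * 1.0 = 5.96e-03 S

5.96e-03


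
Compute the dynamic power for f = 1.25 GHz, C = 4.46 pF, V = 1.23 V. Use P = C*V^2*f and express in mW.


Step 1: V^2 = 1.23^2 = 1.5129 V^2
Step 2: P = C*V^2*f = 4.46e-12 F * 1.5129 * 1.25e9 Hz
Step 3: P = 8.4344175e-03 W
Step 4: P = 8.434 mW

8.434


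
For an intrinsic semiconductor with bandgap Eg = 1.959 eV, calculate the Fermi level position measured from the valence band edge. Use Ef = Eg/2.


Step 1: For an intrinsic semiconductor, the Fermi level sits at midgap.
Step 2: Ef = Eg / 2 = 1.959 / 2 = 0.9795 eV

0.9795


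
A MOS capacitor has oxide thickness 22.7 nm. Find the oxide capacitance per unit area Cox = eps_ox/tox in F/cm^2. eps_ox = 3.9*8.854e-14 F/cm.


Step 1: eps_ox = 3.9 * 8.854e-14 = 3.45306e-13 F/cm
Step 2: tox in cm = 22.7 nm * 1e-7 = 2.2700e-06 cm
Step 3: Cox = 3.45306e-13 / 2.2700e-06 = 1.52e-07 F/cm^2

1.52e-07


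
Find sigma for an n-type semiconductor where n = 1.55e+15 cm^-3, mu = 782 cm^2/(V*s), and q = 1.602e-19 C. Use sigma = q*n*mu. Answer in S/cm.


Step 1: sigma = q * n * mu
Step 2: sigma = 1.602e-19 * 1.55e+15 * 782
Step 3: sigma = 1.942e-01 S/cm

1.942e-01


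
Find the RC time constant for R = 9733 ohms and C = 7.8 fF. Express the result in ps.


Step 1: tau = R * C
Step 2: tau = 9733 * 7.8 fF = 9733 * 7.8e-15 F
Step 3: tau = 7.59174e-11 s = 75.9174 ps

75.9174


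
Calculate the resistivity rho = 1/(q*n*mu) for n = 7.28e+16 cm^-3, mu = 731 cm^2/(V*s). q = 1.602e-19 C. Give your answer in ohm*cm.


Step 1: sigma = q * n * mu = 1.602e-19 * 7.28e+16 * 731 = 8.52533e+00 S/cm
Step 2: rho = 1 / sigma = 1 / 8.52533e+00 = 0.1173 ohm*cm

0.1173


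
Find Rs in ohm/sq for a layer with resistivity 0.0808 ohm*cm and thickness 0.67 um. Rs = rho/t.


Step 1: Convert thickness to cm: t = 0.67 um = 6.7000e-05 cm
Step 2: Rs = rho / t = 0.0808 / 6.7000e-05
Step 3: Rs = 1206.0 ohm/sq

1206.0


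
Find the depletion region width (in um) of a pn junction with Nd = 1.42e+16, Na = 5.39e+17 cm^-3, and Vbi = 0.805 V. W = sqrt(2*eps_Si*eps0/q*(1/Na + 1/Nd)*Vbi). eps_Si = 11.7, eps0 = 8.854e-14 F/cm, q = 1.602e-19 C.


Step 1: 1/Na + 1/Nd = 1/5.39e+17 + 1/1.42e+16 = 7.22778e-17
Step 2: 2*eps*eps0/q = 2*11.7*8.854e-14/1.602e-19 = 1.293281e+07
Step 3: W^2 = 1.293281e+07 * 7.22778e-17 * 0.805 = 7.52478e-10
Step 4: W = sqrt(7.52478e-10) = 2.743e-05 cm = 0.2743 um

0.2743


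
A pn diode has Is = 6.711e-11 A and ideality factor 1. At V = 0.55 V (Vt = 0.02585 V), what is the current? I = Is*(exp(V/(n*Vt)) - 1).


Step 1: V/(n*Vt) = 0.55/(1*0.02585) = 21.2766
Step 2: exp(21.2766) = 1.7390e+09
Step 3: I = 6.711e-11 * (1.7390e+09 - 1) = 1.17e-01 A

1.17e-01


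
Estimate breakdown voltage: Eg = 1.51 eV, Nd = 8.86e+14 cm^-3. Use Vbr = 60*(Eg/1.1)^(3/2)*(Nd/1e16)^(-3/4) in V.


Step 1: Eg/1.1 = 1.51/1.1 = 1.372727
Step 2: (Eg/1.1)^1.5 = 1.372727^1.5 = 1.608334
Step 3: (Nd/1e16)^(-0.75) = (0.0886)^(-0.75) = 6.157788
Step 4: Vbr = 60 * 1.608334 * 6.157788 = 594.2 V

594.2


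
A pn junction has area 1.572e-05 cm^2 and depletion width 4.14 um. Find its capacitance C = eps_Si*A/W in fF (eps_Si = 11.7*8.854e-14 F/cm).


Step 1: eps_Si = 11.7 * 8.854e-14 = 1.035918e-12 F/cm
Step 2: W in cm = 4.14 * 1e-4 = 4.14e-04 cm
Step 3: C = 1.035918e-12 * 1.572e-05 / 4.14e-04 = 3.933486e-14 F
Step 4: C = 39.33 fF

39.33


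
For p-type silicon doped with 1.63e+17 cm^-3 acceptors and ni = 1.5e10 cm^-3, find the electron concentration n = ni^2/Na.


Step 1: Majority hole concentration p ≈ Na = 1.63e+17 cm^-3
Step 2: n = ni^2 / Na = (1.5e10)^2 / 1.63e+17
Step 3: n = 1.38e+03 cm^-3

1.38e+03


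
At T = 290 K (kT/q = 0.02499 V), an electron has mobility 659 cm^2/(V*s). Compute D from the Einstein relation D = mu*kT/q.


Step 1: D = mu * (kT/q)
Step 2: D = 659 * 0.02499
Step 3: D = 16.47 cm^2/s

16.47


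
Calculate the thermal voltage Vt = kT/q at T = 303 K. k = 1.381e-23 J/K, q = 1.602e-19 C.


Step 1: kT = 1.381e-23 * 303 = 4.18443e-21 J
Step 2: Vt = kT/q = 4.18443e-21 / 1.602e-19
Step 3: Vt = 0.02612 V

0.02612


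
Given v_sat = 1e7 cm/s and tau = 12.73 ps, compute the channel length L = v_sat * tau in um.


Step 1: tau in seconds = 12.73 ps * 1e-12 = 1.2730e-11 s
Step 2: L = v_sat * tau = 1e7 * 1.2730e-11 = 1.2730e-04 cm
Step 3: L in um = 1.2730e-04 * 1e4 = 1.273 um

1.273


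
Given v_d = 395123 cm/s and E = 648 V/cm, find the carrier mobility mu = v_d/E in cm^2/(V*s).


Step 1: mu = v_d / E
Step 2: mu = 395123 / 648
Step 3: mu = 609.76 cm^2/(V*s)

609.76


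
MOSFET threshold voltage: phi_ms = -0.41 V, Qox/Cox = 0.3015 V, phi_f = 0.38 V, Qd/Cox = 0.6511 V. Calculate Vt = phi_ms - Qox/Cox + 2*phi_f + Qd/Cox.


Step 1: Vt = phi_ms - Qox/Cox + 2*phi_f + Qd/Cox
Step 2: Vt = -0.41 - 0.3015 + 2*0.38 + 0.6511
Step 3: Vt = -0.41 - 0.3015 + 0.76 + 0.6511
Step 4: Vt = 0.6996 V

0.6996


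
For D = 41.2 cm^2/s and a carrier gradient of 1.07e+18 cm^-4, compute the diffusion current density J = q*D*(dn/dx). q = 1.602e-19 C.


Step 1: J = q * D * (dn/dx)
Step 2: J = 1.602e-19 * 41.2 * 1.07e+18
Step 3: J = 7.06e+00 A/cm^2

7.06e+00


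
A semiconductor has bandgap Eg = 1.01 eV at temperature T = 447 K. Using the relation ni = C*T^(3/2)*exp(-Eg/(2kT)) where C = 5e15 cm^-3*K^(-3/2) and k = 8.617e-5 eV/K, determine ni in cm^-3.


Step 1: Compute kT = 8.617e-5 * 447 = 0.03851799 eV
Step 2: Exponent = -Eg/(2kT) = -1.01/(2*0.03851799) = -13.11076
Step 3: T^(3/2) = 447^1.5 = 9450.64
Step 4: ni = 5e15 * 9450.64 * exp(-13.11076) = 9.56e+13 cm^-3

9.56e+13


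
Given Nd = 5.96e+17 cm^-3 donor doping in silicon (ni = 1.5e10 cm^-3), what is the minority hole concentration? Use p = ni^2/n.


Step 1: Since Nd >> ni, n ≈ Nd = 5.96e+17 cm^-3
Step 2: p = ni^2 / n = (1.5e10)^2 / 5.96e+17
Step 3: p = 2.25e20 / 5.96e+17 = 3.78e+02 cm^-3

3.78e+02


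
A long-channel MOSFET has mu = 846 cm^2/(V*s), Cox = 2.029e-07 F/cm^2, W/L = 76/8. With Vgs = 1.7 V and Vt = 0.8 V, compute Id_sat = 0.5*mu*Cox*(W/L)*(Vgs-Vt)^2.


Step 1: Overdrive voltage Vov = Vgs - Vt = 1.7 - 0.8 = 0.9 V
Step 2: W/L = 76/8 = 9.5
Step 3: Id = 0.5 * 846 * 2.029e-07 * 9.5 * 0.9^2
Step 4: Id = 6.60e-04 A

6.60e-04


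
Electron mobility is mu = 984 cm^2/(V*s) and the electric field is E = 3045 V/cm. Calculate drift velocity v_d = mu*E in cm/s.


Step 1: v_d = mu * E
Step 2: v_d = 984 * 3045 = 2996280
Step 3: v_d = 3.00e+06 cm/s

3.00e+06


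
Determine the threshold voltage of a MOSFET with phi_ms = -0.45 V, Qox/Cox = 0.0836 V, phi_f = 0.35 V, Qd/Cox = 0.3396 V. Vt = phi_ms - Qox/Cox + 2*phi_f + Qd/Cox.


Step 1: Vt = phi_ms - Qox/Cox + 2*phi_f + Qd/Cox
Step 2: Vt = -0.45 - 0.0836 + 2*0.35 + 0.3396
Step 3: Vt = -0.45 - 0.0836 + 0.7 + 0.3396
Step 4: Vt = 0.506 V

0.506


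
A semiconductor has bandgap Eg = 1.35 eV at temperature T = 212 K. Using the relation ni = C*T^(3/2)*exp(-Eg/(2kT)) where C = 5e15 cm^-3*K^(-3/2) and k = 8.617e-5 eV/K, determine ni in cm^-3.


Step 1: Compute kT = 8.617e-5 * 212 = 0.01826804 eV
Step 2: Exponent = -Eg/(2kT) = -1.35/(2*0.01826804) = -36.94978
Step 3: T^(3/2) = 212^1.5 = 3086.77
Step 4: ni = 5e15 * 3086.77 * exp(-36.94978) = 1.38e+03 cm^-3

1.38e+03


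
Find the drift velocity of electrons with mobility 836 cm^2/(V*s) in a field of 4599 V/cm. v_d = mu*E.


Step 1: v_d = mu * E
Step 2: v_d = 836 * 4599 = 3844764
Step 3: v_d = 3.84e+06 cm/s

3.84e+06


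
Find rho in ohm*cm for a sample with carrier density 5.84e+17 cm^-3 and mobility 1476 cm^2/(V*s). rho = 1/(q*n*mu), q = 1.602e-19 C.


Step 1: sigma = q * n * mu = 1.602e-19 * 5.84e+17 * 1476 = 1.38090e+02 S/cm
Step 2: rho = 1 / sigma = 1 / 1.38090e+02 = 0.007242 ohm*cm

0.007242


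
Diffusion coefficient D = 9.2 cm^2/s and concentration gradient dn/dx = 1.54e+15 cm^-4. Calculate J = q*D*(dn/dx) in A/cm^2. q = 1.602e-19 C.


Step 1: J = q * D * (dn/dx)
Step 2: J = 1.602e-19 * 9.2 * 1.54e+15
Step 3: J = 2.27e-03 A/cm^2

2.27e-03


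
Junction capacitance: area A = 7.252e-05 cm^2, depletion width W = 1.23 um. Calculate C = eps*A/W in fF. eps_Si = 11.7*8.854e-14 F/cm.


Step 1: eps_Si = 11.7 * 8.854e-14 = 1.035918e-12 F/cm
Step 2: W in cm = 1.23 * 1e-4 = 1.23e-04 cm
Step 3: C = 1.035918e-12 * 7.252e-05 / 1.23e-04 = 6.107705e-13 F
Step 4: C = 610.77 fF

610.77


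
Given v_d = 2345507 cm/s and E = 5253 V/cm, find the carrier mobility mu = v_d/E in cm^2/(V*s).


Step 1: mu = v_d / E
Step 2: mu = 2345507 / 5253
Step 3: mu = 446.51 cm^2/(V*s)

446.51


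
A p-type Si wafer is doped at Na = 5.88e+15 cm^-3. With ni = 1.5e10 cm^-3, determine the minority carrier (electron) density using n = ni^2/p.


Step 1: Majority hole concentration p ≈ Na = 5.88e+15 cm^-3
Step 2: n = ni^2 / Na = (1.5e10)^2 / 5.88e+15
Step 3: n = 3.83e+04 cm^-3

3.83e+04


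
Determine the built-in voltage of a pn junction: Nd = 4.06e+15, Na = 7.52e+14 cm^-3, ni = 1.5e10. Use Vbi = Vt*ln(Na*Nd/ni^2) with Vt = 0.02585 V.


Step 1: Compute Na*Nd/ni^2 = 7.52e+14 * 4.06e+15 / (1.5e10)^2 = 1.3569e+10
Step 2: ln(1.3569e+10) = 23.3311
Step 3: Vbi = 0.02585 * 23.3311 = 0.603 V

0.603


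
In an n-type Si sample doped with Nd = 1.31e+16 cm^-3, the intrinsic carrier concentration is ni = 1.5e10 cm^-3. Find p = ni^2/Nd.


Step 1: Since Nd >> ni, n ≈ Nd = 1.31e+16 cm^-3
Step 2: p = ni^2 / n = (1.5e10)^2 / 1.31e+16
Step 3: p = 2.25e20 / 1.31e+16 = 1.72e+04 cm^-3

1.72e+04


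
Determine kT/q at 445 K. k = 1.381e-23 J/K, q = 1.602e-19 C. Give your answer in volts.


Step 1: kT = 1.381e-23 * 445 = 6.14545e-21 J
Step 2: Vt = kT/q = 6.14545e-21 / 1.602e-19
Step 3: Vt = 0.03836 V

0.03836


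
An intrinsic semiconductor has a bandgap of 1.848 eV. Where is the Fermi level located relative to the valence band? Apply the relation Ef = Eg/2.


Step 1: For an intrinsic semiconductor, the Fermi level sits at midgap.
Step 2: Ef = Eg / 2 = 1.848 / 2 = 0.924 eV

0.924


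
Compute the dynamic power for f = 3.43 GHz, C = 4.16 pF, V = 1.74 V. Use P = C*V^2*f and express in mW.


Step 1: V^2 = 1.74^2 = 3.0276 V^2
Step 2: P = C*V^2*f = 4.16e-12 F * 3.0276 * 3.43e9 Hz
Step 3: P = 4.320021888e-02 W
Step 4: P = 43.2 mW

43.2


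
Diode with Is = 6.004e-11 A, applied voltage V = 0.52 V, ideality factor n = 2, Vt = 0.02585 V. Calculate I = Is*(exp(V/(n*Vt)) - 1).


Step 1: V/(n*Vt) = 0.52/(2*0.02585) = 10.0580
Step 2: exp(10.0580) = 2.3342e+04
Step 3: I = 6.004e-11 * (2.3342e+04 - 1) = 1.40e-06 A

1.40e-06


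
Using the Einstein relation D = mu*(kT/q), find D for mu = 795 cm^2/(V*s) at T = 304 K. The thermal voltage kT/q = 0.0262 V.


Step 1: D = mu * (kT/q)
Step 2: D = 795 * 0.0262
Step 3: D = 20.83 cm^2/s

20.83


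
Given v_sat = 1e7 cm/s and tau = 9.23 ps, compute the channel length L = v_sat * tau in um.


Step 1: tau in seconds = 9.23 ps * 1e-12 = 9.2300e-12 s
Step 2: L = v_sat * tau = 1e7 * 9.2300e-12 = 9.2300e-05 cm
Step 3: L in um = 9.2300e-05 * 1e4 = 0.923 um

0.923


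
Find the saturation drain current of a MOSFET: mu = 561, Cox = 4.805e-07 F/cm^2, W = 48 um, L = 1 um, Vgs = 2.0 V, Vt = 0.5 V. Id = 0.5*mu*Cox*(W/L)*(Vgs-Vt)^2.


Step 1: Overdrive voltage Vov = Vgs - Vt = 2.0 - 0.5 = 1.5 V
Step 2: W/L = 48/1 = 48
Step 3: Id = 0.5 * 561 * 4.805e-07 * 48 * 1.5^2
Step 4: Id = 1.46e-02 A

1.46e-02


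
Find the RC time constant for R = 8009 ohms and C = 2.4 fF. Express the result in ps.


Step 1: tau = R * C
Step 2: tau = 8009 * 2.4 fF = 8009 * 2.4e-15 F
Step 3: tau = 1.92216e-11 s = 19.2216 ps

19.2216


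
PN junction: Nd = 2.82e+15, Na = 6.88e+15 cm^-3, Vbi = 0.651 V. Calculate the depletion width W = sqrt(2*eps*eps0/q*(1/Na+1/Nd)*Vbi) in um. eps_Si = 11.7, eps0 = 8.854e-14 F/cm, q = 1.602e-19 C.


Step 1: 1/Na + 1/Nd = 1/6.88e+15 + 1/2.82e+15 = 4.99959e-16
Step 2: 2*eps*eps0/q = 2*11.7*8.854e-14/1.602e-19 = 1.293281e+07
Step 3: W^2 = 1.293281e+07 * 4.99959e-16 * 0.651 = 4.20928e-09
Step 4: W = sqrt(4.20928e-09) = 6.488e-05 cm = 0.6488 um

0.6488


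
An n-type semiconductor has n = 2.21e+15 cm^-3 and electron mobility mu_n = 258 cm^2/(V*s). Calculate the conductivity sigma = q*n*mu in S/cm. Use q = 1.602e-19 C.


Step 1: sigma = q * n * mu
Step 2: sigma = 1.602e-19 * 2.21e+15 * 258
Step 3: sigma = 9.134e-02 S/cm

9.134e-02


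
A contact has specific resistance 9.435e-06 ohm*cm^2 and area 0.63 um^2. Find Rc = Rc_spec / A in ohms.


Step 1: Convert area to cm^2: 0.63 um^2 = 6.3000e-09 cm^2
Step 2: Rc = Rc_spec / A = 9.435e-06 / 6.3000e-09
Step 3: Rc = 1.50e+03 ohms

1.50e+03


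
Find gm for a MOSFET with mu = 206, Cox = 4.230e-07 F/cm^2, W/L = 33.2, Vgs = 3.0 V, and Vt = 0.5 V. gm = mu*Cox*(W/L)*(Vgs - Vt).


Step 1: Vov = Vgs - Vt = 3.0 - 0.5 = 2.5 V
Step 2: gm = mu * Cox * (W/L) * Vov
Step 3: gm = 206 * 4.230e-07 * 33.2 * 2.5 = 7.23e-03 S

7.23e-03


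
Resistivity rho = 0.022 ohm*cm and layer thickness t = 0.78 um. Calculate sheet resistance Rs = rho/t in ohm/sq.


Step 1: Convert thickness to cm: t = 0.78 um = 7.8000e-05 cm
Step 2: Rs = rho / t = 0.022 / 7.8000e-05
Step 3: Rs = 282.1 ohm/sq

282.1


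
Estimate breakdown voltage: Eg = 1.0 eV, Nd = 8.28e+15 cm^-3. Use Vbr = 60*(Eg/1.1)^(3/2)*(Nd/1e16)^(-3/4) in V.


Step 1: Eg/1.1 = 1.0/1.1 = 0.909091
Step 2: (Eg/1.1)^1.5 = 0.909091^1.5 = 0.866784
Step 3: (Nd/1e16)^(-0.75) = (0.828)^(-0.75) = 1.152066
Step 4: Vbr = 60 * 0.866784 * 1.152066 = 59.9 V

59.9


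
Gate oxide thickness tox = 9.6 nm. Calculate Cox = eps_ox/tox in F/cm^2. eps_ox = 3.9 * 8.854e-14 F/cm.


Step 1: eps_ox = 3.9 * 8.854e-14 = 3.45306e-13 F/cm
Step 2: tox in cm = 9.6 nm * 1e-7 = 9.6000e-07 cm
Step 3: Cox = 3.45306e-13 / 9.6000e-07 = 3.60e-07 F/cm^2

3.60e-07


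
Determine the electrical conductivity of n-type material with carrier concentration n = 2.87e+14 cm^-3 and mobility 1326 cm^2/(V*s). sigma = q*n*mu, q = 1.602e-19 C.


Step 1: sigma = q * n * mu
Step 2: sigma = 1.602e-19 * 2.87e+14 * 1326
Step 3: sigma = 6.097e-02 S/cm

6.097e-02


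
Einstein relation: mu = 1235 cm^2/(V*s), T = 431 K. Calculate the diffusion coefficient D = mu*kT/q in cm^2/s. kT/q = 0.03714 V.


Step 1: D = mu * (kT/q)
Step 2: D = 1235 * 0.03714
Step 3: D = 45.87 cm^2/s

45.87


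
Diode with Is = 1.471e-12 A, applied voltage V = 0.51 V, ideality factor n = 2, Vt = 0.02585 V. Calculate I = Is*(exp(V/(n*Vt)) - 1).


Step 1: V/(n*Vt) = 0.51/(2*0.02585) = 9.8646
Step 2: exp(9.8646) = 1.9237e+04
Step 3: I = 1.471e-12 * (1.9237e+04 - 1) = 2.83e-08 A

2.83e-08


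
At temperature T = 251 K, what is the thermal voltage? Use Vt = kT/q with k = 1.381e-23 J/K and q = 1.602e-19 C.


Step 1: kT = 1.381e-23 * 251 = 3.46631e-21 J
Step 2: Vt = kT/q = 3.46631e-21 / 1.602e-19
Step 3: Vt = 0.02164 V

0.02164


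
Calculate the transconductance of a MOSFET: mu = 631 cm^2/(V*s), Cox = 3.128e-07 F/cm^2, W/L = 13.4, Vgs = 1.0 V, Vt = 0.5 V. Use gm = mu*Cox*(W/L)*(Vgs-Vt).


Step 1: Vov = Vgs - Vt = 1.0 - 0.5 = 0.5 V
Step 2: gm = mu * Cox * (W/L) * Vov
Step 3: gm = 631 * 3.128e-07 * 13.4 * 0.5 = 1.32e-03 S

1.32e-03


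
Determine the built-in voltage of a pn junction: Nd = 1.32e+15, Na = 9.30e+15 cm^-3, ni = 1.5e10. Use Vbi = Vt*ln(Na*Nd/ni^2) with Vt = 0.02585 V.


Step 1: Compute Na*Nd/ni^2 = 9.30e+15 * 1.32e+15 / (1.5e10)^2 = 5.4560e+10
Step 2: ln(5.4560e+10) = 24.7226
Step 3: Vbi = 0.02585 * 24.7226 = 0.639 V

0.639


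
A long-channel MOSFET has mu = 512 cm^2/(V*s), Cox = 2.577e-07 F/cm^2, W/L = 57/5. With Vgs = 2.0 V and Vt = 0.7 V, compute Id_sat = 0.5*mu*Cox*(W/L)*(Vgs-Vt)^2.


Step 1: Overdrive voltage Vov = Vgs - Vt = 2.0 - 0.7 = 1.3 V
Step 2: W/L = 57/5 = 11.4
Step 3: Id = 0.5 * 512 * 2.577e-07 * 11.4 * 1.3^2
Step 4: Id = 1.27e-03 A

1.27e-03


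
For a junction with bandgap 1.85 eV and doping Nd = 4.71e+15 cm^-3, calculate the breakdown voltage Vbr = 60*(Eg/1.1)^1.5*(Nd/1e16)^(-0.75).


Step 1: Eg/1.1 = 1.85/1.1 = 1.681818
Step 2: (Eg/1.1)^1.5 = 1.681818^1.5 = 2.181064
Step 3: (Nd/1e16)^(-0.75) = (0.471)^(-0.75) = 1.758872
Step 4: Vbr = 60 * 2.181064 * 1.758872 = 230.2 V

230.2


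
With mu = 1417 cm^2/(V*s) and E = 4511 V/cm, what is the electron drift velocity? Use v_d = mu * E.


Step 1: v_d = mu * E
Step 2: v_d = 1417 * 4511 = 6392087
Step 3: v_d = 6.39e+06 cm/s

6.39e+06


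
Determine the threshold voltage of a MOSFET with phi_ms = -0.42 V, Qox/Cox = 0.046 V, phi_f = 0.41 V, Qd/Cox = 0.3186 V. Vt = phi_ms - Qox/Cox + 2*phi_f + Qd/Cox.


Step 1: Vt = phi_ms - Qox/Cox + 2*phi_f + Qd/Cox
Step 2: Vt = -0.42 - 0.046 + 2*0.41 + 0.3186
Step 3: Vt = -0.42 - 0.046 + 0.82 + 0.3186
Step 4: Vt = 0.6726 V

0.6726


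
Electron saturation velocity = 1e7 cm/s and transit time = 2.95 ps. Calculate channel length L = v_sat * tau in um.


Step 1: tau in seconds = 2.95 ps * 1e-12 = 2.9500e-12 s
Step 2: L = v_sat * tau = 1e7 * 2.9500e-12 = 2.9500e-05 cm
Step 3: L in um = 2.9500e-05 * 1e4 = 0.295 um

0.295


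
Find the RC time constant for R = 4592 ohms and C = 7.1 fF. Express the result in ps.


Step 1: tau = R * C
Step 2: tau = 4592 * 7.1 fF = 4592 * 7.1e-15 F
Step 3: tau = 3.26032e-11 s = 32.6032 ps

32.6032
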